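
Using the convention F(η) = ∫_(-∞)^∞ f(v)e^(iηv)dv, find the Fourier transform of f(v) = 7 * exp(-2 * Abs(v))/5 28/(5 * (η^2 + 4))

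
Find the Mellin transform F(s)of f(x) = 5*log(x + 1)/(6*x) -5*pi*csc(pi*s)/(6*s - 6)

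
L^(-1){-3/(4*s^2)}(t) -3*t/4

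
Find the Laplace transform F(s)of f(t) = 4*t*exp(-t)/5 4/(5*(s + 1)^2)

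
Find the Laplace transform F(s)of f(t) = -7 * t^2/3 -14/(3 * s^3)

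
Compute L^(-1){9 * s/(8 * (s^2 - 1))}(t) 9 * cosh(t)/8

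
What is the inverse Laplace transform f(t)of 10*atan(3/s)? 10*sin(3*t)/t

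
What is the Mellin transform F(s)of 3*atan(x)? -3*pi*sec(pi*s/2)/(2*s)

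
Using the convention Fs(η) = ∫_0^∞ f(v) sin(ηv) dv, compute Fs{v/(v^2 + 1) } pi * exp(-η) /2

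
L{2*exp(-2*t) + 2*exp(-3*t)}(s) 2/(s + 3) + 2/(s + 2)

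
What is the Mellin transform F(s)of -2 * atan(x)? pi * sec(pi * s/2)/s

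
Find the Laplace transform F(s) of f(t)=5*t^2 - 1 10/s^3 - 1/s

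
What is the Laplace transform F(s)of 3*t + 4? 3/s^2 + 4/s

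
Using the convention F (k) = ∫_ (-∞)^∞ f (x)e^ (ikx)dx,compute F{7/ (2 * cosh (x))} 7 * pi/ (2 * cosh (pi * k/2))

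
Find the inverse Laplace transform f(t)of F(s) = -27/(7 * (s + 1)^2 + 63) -9 * exp(-t) * sin(3 * t)/7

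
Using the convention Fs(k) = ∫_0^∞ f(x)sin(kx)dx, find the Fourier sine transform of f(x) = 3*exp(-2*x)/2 3*k/(2*(k^2+4))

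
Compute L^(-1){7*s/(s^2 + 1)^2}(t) 7*t*sin(t)/2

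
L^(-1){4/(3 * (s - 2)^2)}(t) 4 * t * exp(2 * t)/3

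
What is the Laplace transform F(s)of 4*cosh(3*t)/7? 4*s/(7*(s^2 - 9))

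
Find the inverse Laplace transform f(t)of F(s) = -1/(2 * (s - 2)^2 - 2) -exp(2 * t) * sinh(t)/2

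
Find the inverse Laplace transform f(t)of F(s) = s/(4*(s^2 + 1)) cos(t)/4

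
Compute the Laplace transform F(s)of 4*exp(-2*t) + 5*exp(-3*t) 4/(s + 2) + 5/(s + 3)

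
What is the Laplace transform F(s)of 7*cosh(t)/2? 7*s/(2*(s^2 - 1))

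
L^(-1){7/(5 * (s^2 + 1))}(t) 7 * sin(t)/5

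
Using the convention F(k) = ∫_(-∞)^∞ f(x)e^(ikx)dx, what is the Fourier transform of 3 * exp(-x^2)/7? 3 * sqrt(pi) * exp(-k^2/4)/7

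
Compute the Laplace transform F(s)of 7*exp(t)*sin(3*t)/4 21/(4*((s - 1)^2 + 9))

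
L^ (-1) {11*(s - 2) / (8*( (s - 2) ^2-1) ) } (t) 11*exp (2*t)*cosh (t) /8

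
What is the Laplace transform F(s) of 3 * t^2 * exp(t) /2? 3/(s - 1) ^3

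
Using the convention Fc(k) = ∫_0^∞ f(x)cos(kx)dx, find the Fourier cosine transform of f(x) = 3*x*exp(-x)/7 3*(1 - k^2)/(7*(k^2 + 1)^2)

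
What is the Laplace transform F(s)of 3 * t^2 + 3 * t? 6/s^3 + 3/s^2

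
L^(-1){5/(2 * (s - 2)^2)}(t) 5 * t * exp(2 * t)/2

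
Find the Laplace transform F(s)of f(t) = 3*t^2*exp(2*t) 6/(s - 2)^3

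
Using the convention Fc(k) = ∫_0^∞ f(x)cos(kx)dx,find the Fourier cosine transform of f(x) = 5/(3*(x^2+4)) 5*pi*exp(-2*k)/12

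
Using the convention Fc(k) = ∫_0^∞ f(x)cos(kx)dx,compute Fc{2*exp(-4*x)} 8/(k^2 + 16)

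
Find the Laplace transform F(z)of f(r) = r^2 2/z^3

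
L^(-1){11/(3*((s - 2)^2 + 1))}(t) 11*exp(2*t)*sin(t)/3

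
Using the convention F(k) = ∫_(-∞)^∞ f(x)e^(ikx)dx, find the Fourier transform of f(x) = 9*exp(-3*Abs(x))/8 27/(4*(k^2 + 9))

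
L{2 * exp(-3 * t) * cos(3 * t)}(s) 2 * (s + 3)/((s + 3)^2 + 9)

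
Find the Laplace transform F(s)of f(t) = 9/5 9/(5*s)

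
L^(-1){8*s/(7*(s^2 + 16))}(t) 8*cos(4*t)/7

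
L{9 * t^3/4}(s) 27/(2 * s^4)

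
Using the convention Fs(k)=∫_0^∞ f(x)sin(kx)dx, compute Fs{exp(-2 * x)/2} k/(2 * (k^2+4))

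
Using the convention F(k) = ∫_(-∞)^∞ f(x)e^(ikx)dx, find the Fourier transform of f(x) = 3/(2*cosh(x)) 3*pi/(2*cosh(pi*k/2))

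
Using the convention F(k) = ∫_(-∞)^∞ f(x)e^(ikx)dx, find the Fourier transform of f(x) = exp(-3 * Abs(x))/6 1/(k^2+9)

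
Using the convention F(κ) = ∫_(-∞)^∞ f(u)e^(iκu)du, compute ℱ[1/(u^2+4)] pi*exp(-2*Abs(κ))/2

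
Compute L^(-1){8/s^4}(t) 4*t^3/3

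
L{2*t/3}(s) 2/(3*s^2)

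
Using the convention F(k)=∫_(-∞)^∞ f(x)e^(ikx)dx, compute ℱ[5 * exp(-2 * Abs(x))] 20/(k^2 + 4)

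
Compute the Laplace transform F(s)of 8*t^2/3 16/(3*s^3)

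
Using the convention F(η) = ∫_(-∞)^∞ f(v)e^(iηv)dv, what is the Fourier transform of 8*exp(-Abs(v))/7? 16/(7*(η^2 + 1))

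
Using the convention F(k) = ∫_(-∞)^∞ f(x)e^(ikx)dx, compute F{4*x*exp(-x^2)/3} 2*I*sqrt(pi)*k*exp(-k^2/4)/3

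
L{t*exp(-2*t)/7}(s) 1/(7*(s + 2)^2)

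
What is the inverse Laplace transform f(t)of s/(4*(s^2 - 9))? cosh(3*t)/4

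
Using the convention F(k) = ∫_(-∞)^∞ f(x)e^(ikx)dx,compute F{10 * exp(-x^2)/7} 10 * sqrt(pi) * exp(-k^2/4)/7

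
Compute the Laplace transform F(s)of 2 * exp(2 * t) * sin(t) 2/((s - 2)^2+1)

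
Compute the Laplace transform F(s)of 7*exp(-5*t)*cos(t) 7*(s + 5)/((s + 5)^2 + 1)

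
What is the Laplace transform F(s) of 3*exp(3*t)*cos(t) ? 3*(s - 3) /((s - 3) ^2 + 1) 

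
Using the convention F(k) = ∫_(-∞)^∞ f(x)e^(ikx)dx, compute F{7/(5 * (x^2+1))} 7 * pi * exp(-Abs(k))/5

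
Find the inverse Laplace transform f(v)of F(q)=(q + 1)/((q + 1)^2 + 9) exp(-v)*cos(3*v)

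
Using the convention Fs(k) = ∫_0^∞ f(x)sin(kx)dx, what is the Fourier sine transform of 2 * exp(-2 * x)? 2 * k/(k^2+4)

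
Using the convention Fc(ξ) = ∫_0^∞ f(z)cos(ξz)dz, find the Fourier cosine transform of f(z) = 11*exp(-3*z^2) 11*sqrt(3)*sqrt(pi)*exp(-ξ^2/12)/6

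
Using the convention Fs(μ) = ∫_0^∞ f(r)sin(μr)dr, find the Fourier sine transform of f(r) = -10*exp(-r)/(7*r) -10*atan(μ)/7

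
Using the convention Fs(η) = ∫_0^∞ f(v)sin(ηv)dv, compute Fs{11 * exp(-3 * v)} 11 * η/(η^2 + 9)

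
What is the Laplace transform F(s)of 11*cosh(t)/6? 11*s/(6*(s^2-1))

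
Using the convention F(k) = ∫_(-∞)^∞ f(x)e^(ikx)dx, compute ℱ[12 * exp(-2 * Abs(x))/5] 48/(5 * (k^2 + 4))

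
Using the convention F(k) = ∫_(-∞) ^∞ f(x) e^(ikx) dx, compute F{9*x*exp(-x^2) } 9*I*sqrt(pi)*k*exp(-k^2/4) /2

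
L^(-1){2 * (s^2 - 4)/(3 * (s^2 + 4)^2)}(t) 2 * t * cos(2 * t)/3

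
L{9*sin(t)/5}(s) 9/(5*(s^2+1))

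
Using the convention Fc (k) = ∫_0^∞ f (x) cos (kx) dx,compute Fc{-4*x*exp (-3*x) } 4*(k^2 - 9) / (k^2 + 9) ^2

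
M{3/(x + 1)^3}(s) 3 * pi * (s - 2) * (s - 1)/(2 * sin(pi * s))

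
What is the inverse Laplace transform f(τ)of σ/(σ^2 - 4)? cosh(2 * τ)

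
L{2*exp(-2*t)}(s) 2/(s+2)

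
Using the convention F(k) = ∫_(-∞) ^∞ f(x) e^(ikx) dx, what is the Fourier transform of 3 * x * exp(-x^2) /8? 3 * I * sqrt(pi) * k * exp(-k^2/4) /16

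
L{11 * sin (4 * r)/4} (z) 11/ (z^2 + 16)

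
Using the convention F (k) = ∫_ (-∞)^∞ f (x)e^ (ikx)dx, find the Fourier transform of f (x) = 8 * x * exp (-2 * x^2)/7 sqrt (2) * I * sqrt (pi) * k * exp (-k^2/8)/7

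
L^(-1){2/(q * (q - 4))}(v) exp(2 * v) * sinh(2 * v)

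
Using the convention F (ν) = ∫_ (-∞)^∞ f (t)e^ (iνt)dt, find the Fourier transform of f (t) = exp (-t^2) sqrt (pi) * exp (-ν^2/4)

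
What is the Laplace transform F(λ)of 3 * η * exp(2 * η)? 3/(λ - 2)^2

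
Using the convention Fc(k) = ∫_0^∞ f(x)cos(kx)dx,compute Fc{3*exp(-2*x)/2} 3/(k^2 + 4)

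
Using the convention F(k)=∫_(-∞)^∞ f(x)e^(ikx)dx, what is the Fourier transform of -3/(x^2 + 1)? -3*pi*exp(-Abs(k))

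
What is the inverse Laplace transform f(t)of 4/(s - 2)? 4 * exp(2 * t)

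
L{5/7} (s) 5/ (7 * s)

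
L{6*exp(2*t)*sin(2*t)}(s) 12/((s - 2)^2 + 4)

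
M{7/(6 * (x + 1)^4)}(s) 7 * gamma(s) * gamma(4 - s)/36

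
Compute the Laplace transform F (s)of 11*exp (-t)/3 11/ (3*(s + 1))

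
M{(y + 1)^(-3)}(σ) pi * (σ - 2) * (σ - 1)/(2 * sin(pi * σ))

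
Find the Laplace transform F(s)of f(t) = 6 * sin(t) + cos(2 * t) 6/(s^2 + 1) + s/(s^2 + 4)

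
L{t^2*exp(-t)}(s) 2/(s + 1)^3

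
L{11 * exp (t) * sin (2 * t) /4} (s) 11/ (2 * ( (s - 1) ^2 + 4) ) 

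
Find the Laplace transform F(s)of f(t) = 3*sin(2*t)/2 3/(s^2 + 4)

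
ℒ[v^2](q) 2/q^3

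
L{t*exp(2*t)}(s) (s - 2)^(-2)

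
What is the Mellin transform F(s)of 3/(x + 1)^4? gamma(s)*gamma(4 - s)/2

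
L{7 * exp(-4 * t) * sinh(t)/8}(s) 7/(8 * ((s + 4)^2 - 1))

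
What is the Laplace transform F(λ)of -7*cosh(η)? -7*λ/(λ^2 - 1)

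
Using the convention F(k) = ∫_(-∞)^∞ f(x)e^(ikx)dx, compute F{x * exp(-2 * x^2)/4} sqrt(2) * I * sqrt(pi) * k * exp(-k^2/8)/32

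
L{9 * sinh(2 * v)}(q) 18/(q^2 - 4)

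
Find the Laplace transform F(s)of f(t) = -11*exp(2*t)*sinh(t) -11/((s - 2)^2 - 1)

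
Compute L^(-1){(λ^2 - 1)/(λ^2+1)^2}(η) η*cos(η)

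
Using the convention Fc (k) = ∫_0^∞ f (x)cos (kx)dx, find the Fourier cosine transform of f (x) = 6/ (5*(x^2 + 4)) 3*pi*exp (-2*k)/10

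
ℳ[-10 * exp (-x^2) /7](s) -5 * gamma (s/2) /7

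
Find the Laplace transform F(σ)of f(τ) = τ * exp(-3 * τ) (σ + 3)^(-2)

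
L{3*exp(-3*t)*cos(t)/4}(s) 3*(s+3)/(4*((s+3)^2+1))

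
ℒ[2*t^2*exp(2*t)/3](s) 4/(3*(s - 2)^3)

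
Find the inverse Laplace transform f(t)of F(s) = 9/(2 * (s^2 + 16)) 9 * sin(4 * t)/8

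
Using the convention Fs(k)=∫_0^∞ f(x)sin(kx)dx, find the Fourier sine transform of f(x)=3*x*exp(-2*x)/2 6*k/(k^2+4)^2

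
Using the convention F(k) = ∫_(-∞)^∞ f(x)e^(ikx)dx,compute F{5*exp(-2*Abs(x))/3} 20/(3*(k^2 + 4))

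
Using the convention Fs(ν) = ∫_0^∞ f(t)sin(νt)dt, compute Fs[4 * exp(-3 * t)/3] 4 * ν/(3 * (ν^2+9))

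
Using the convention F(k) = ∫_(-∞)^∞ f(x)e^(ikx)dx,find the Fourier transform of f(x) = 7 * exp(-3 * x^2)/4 7 * sqrt(3) * sqrt(pi) * exp(-k^2/12)/12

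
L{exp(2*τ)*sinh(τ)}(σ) 1/((σ - 2)^2-1)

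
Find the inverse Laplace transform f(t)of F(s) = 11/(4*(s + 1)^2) 11*t*exp(-t)/4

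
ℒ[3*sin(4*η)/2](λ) 6/(λ^2 + 16)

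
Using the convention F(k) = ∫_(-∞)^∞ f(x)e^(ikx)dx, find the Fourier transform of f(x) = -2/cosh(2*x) -pi/cosh(pi*k/4)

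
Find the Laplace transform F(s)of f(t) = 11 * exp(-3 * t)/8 11/(8 * (s + 3))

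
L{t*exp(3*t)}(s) (s - 3)^(-2)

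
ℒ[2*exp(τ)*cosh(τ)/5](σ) 2*(σ - 1)/(5*σ*(σ - 2))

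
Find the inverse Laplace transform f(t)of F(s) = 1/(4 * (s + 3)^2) t * exp(-3 * t)/4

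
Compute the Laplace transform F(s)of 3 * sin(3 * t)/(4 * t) 3 * atan(3/s)/4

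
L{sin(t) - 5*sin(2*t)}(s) 1/(s^2 + 1) - 10/(s^2 + 4)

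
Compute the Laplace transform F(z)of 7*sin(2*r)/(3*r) 7*atan(2/z)/3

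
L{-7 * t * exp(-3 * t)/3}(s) -7/(3 * (s + 3)^2)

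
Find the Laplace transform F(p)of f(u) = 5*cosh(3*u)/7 5*p/(7*(p^2 - 9))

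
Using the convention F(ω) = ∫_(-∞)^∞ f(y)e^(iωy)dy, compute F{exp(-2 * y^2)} sqrt(2) * sqrt(pi) * exp(-ω^2/8)/2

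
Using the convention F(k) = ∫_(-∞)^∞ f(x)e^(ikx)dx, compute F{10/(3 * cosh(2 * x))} 5 * pi/(3 * cosh(pi * k/4))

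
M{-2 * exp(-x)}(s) -2 * gamma(s)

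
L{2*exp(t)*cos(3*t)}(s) 2*(s - 1)/((s - 1)^2 + 9)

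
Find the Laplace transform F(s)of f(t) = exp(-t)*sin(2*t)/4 1/(2*((s + 1)^2 + 4))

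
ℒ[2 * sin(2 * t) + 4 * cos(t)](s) 4/(s^2 + 4) + 4 * s/(s^2 + 1)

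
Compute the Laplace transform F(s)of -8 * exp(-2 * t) -8/(s + 2)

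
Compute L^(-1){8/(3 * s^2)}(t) 8 * t/3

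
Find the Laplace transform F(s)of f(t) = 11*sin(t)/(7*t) 11*atan(1/s)/7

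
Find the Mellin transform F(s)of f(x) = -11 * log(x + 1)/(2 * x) 11 * pi * csc(pi * s)/(2 * (s - 1))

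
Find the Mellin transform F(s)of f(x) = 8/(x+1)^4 4*gamma(s)*gamma(4 - s)/3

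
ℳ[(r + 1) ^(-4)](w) gamma(w)*gamma(4 - w) /6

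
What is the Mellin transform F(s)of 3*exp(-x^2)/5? 3*gamma(s/2)/10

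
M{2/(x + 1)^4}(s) gamma(s)*gamma(4 - s)/3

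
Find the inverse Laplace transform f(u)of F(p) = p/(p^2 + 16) cos(4 * u)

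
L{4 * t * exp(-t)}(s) 4/(s + 1)^2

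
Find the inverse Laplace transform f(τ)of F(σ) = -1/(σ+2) -exp(-2 * τ)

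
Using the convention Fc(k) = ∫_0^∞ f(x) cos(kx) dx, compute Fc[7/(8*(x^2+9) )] 7*pi*exp(-3*k) /48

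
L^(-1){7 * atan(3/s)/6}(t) 7 * sin(3 * t)/(6 * t)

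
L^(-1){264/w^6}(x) 11*x^5/5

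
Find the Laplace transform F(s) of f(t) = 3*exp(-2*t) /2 3/(2*(s + 2) ) 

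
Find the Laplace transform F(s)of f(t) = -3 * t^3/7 -18/(7 * s^4)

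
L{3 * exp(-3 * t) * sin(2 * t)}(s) 6/((s + 3)^2 + 4)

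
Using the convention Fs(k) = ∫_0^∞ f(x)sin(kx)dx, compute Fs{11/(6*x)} 11*pi/12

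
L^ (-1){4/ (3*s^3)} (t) 2*t^2/3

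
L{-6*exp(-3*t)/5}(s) -6/(5*s + 15)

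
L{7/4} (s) 7/ (4 * s)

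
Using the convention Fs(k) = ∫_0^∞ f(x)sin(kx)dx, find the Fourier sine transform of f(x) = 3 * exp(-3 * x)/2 3 * k/(2 * (k^2 + 9))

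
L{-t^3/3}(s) -2/s^4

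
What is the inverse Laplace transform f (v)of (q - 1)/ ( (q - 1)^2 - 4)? exp (v)*cosh (2*v)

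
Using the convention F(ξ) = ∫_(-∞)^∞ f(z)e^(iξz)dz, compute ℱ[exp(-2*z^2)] sqrt(2)*sqrt(pi)*exp(-ξ^2/8)/2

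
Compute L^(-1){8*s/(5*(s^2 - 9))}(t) 8*cosh(3*t)/5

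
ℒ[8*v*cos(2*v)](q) 8*(q^2 - 4)/(q^2 + 4)^2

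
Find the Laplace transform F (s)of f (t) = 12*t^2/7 24/ (7*s^3)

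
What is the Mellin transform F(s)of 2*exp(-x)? 2*gamma(s)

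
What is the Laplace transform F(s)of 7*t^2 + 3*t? 14/s^3 + 3/s^2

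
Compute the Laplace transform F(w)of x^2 2/w^3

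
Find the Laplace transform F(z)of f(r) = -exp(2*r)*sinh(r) -1/((z - 2)^2 - 1)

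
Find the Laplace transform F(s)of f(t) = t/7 1/(7*s^2)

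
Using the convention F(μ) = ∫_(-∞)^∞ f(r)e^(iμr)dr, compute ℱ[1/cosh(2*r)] pi/(2*cosh(pi*μ/4))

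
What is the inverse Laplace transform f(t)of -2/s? -2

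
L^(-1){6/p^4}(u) u^3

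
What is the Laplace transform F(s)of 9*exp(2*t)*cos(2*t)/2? 9*(s - 2)/(2*((s - 2)^2 + 4))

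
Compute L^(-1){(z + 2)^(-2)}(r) r * exp(-2 * r)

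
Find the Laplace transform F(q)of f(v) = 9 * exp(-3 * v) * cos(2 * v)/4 9 * (q + 3)/(4 * ((q + 3)^2 + 4))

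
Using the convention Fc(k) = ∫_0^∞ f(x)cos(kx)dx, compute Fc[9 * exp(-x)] 9/(k^2+1)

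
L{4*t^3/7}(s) 24/(7*s^4)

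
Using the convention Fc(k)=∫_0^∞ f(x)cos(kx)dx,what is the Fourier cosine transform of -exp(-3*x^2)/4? -sqrt(3)*sqrt(pi)*exp(-k^2/12)/24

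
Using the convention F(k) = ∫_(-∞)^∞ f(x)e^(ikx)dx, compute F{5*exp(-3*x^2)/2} 5*sqrt(3)*sqrt(pi)*exp(-k^2/12)/6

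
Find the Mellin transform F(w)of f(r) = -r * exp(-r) -gamma(w+1)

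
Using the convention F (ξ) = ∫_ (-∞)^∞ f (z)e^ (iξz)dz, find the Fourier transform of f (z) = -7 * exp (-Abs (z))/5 -14/ (5 * ξ^2 + 5)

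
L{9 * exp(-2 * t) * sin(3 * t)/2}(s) 27/(2 * ((s + 2)^2 + 9))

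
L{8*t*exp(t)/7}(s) 8/(7*(s - 1)^2)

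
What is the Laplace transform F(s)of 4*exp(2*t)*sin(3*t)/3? 4/((s - 2)^2 + 9)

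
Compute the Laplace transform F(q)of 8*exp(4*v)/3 8/(3*(q - 4))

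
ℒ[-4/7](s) -4/(7*s)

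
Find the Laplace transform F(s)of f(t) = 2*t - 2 2/s^2-2/s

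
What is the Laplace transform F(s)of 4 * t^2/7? 8/(7 * s^3)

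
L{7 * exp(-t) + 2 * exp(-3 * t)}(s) 7/(s + 1) + 2/(s + 3)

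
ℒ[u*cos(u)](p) (p^2 - 1)/(p^2 + 1)^2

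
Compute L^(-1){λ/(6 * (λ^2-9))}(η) cosh(3 * η)/6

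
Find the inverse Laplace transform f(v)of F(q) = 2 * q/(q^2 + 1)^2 v * sin(v)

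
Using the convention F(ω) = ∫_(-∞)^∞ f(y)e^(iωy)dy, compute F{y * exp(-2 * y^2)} sqrt(2) * I * sqrt(pi) * ω * exp(-ω^2/8)/8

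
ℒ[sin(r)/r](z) atan(1/z)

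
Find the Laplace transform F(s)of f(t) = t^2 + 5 5/s + 2/s^3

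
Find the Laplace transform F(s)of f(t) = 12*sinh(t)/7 12/(7*(s^2 - 1))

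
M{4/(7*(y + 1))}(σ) 4*pi*csc(pi*σ)/7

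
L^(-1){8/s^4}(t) 4 * t^3/3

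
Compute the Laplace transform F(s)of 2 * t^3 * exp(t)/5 12/(5 * (s - 1)^4)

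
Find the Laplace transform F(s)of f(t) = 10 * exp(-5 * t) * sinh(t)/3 10/(3 * ((s + 5)^2-1))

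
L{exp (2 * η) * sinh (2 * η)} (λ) 2/ (λ * (λ - 4))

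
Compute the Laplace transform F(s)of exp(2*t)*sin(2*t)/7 2/(7*((s - 2)^2 + 4))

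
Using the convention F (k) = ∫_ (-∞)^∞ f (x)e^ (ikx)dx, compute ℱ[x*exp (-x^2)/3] I*sqrt (pi)*k*exp (-k^2/4)/6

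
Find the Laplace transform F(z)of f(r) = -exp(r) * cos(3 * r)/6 (1 - z)/(6 * ((z - 1)^2 + 9))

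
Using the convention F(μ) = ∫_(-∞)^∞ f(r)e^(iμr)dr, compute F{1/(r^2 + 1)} pi * exp(-Abs(μ))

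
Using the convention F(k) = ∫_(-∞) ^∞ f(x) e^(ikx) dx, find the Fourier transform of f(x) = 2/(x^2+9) 2 * pi * exp(-3 * Abs(k) ) /3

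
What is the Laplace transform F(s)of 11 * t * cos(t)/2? 11 * (s^2 - 1)/(2 * (s^2 + 1)^2)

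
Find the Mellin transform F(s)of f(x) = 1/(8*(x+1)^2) (-pi*s+pi)/(8*sin(pi*s))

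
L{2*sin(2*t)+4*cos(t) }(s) 4*s/(s^2+1)+4/(s^2+4) 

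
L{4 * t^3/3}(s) 8/s^4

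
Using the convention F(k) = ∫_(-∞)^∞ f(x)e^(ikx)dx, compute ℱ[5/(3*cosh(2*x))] 5*pi/(6*cosh(pi*k/4))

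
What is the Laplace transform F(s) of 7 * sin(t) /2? 7/(2 * (s^2 + 1) ) 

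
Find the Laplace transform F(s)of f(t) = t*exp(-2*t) (s + 2)^(-2)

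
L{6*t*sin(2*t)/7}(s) 24*s/(7*(s^2 + 4)^2)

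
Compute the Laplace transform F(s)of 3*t 3/s^2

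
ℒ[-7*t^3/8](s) -21/(4*s^4)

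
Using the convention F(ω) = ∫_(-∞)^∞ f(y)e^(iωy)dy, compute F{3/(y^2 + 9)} pi*exp(-3*Abs(ω))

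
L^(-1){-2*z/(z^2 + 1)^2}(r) -r*sin(r)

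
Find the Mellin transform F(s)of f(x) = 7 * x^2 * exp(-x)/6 7 * gamma(s + 2)/6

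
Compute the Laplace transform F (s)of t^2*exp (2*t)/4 1/ (2*(s - 2)^3)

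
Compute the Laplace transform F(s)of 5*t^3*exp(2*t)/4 15/(2*(s - 2)^4)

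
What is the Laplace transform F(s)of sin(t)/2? 1/(2*(s^2 + 1))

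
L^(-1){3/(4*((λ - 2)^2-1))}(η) 3*exp(2*η)*sinh(η)/4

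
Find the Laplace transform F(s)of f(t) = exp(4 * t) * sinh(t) 1/((s - 4)^2-1)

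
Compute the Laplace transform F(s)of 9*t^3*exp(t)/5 54/(5*(s - 1)^4)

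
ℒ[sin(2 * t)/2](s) 1/(s^2 + 4)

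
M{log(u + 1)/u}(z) -pi * csc(pi * z)/(z - 1)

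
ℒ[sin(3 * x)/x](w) atan(3/w)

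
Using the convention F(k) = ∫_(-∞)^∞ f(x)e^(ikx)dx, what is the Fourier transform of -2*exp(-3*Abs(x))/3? -4/(k^2 + 9)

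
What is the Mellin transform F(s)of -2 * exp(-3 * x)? -2 * gamma(s)/3^s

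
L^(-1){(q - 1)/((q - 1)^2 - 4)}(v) exp(v)*cosh(2*v)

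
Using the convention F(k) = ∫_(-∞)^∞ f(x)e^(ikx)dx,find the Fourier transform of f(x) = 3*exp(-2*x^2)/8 3*sqrt(2)*sqrt(pi)*exp(-k^2/8)/16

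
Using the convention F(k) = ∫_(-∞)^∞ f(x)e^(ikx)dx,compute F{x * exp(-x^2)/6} I * sqrt(pi) * k * exp(-k^2/4)/12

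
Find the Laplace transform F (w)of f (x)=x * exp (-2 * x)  (w+2)^ (-2)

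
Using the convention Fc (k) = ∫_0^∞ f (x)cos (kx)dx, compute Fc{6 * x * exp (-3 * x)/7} 6 * (9 - k^2)/ (7 * (k^2 + 9)^2)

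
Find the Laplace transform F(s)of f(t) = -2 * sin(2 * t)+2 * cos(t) 2 * s/(s^2+1) - 4/(s^2+4)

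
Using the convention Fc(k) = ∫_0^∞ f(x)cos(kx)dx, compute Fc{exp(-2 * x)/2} 1/(k^2 + 4)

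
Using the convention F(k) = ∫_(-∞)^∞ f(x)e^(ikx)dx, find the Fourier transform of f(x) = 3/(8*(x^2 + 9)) pi*exp(-3*Abs(k))/8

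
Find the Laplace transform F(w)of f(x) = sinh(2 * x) 2/(w^2 - 4)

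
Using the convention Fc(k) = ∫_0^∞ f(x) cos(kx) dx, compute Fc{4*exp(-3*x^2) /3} 2*sqrt(3)*sqrt(pi)*exp(-k^2/12) /9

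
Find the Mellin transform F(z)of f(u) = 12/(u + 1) 12*pi*csc(pi*z)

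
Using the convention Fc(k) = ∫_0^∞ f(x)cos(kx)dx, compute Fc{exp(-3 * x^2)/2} sqrt(3) * sqrt(pi) * exp(-k^2/12)/12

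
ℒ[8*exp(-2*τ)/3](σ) 8/(3*(σ + 2))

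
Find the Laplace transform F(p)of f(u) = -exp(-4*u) -1/(p + 4)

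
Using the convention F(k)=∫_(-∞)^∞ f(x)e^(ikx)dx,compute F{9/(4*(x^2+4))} 9*pi*exp(-2*Abs(k))/8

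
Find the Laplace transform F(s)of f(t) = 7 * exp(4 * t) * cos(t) 7 * (s - 4)/((s - 4)^2+1)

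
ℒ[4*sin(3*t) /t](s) 4*atan(3/s) 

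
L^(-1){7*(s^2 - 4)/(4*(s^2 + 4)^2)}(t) 7*t*cos(2*t)/4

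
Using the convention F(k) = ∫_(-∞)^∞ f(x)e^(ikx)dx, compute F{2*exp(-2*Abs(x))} 8/(k^2 + 4)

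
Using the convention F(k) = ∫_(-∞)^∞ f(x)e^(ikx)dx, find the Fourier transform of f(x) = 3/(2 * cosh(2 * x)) 3 * pi/(4 * cosh(pi * k/4))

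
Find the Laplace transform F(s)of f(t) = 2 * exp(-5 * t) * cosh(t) 2 * (s + 5)/((s + 5)^2 - 1)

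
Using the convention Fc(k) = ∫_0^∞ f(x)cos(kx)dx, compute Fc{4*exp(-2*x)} 8/(k^2 + 4)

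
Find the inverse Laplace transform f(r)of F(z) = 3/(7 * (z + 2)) 3 * exp(-2 * r)/7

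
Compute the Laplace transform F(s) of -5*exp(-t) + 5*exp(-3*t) 5/(s + 3) - 5/(s + 1) 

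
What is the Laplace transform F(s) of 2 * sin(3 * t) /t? 2 * atan(3/s) 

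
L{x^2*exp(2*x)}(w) 2/(w - 2)^3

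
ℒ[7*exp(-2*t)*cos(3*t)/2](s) 7*(s + 2)/(2*((s + 2)^2 + 9))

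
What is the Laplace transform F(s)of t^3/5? 6/(5 * s^4)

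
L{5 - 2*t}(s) 5/s - 2/s^2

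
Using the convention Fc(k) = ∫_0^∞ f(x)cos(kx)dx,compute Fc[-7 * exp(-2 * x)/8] -7/(4 * k^2 + 16)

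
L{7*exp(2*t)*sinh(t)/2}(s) 7/(2*((s - 2)^2 - 1))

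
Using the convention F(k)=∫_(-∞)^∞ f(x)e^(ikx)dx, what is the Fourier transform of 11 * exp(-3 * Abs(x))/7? 66/(7 * (k^2 + 9))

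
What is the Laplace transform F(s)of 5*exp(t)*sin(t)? 5/((s - 1)^2+1)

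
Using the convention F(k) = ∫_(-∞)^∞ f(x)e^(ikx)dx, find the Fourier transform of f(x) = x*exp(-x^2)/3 I*sqrt(pi)*k*exp(-k^2/4)/6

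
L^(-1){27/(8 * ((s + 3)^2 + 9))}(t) 9 * exp(-3 * t) * sin(3 * t)/8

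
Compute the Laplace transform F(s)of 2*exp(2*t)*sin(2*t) 4/((s - 2)^2 + 4)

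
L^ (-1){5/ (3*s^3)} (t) 5*t^2/6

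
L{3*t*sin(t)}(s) 6*s/(s^2 + 1)^2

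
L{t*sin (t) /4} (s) s/ (2*(s^2 + 1) ^2) 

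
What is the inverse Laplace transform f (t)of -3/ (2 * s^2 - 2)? -3 * sinh (t)/2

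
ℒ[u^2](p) 2/p^3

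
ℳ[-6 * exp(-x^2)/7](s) -3 * gamma(s/2)/7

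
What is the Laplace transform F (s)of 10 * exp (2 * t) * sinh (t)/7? 10/ (7 * ( (s - 2)^2 - 1))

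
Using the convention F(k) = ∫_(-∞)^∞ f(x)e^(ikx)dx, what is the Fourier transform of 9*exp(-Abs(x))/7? 18/(7*(k^2 + 1))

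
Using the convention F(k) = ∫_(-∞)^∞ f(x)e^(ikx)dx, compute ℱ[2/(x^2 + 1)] 2 * pi * exp(-Abs(k))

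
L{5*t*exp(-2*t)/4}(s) 5/(4*(s + 2)^2)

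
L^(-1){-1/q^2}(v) -v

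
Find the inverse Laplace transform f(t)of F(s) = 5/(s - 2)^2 5 * t * exp(2 * t)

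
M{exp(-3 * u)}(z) gamma(z)/3^z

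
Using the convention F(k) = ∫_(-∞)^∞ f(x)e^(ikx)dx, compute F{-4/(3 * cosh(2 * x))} -2 * pi/(3 * cosh(pi * k/4))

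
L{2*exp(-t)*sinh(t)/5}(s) 2/(5*s*(s + 2))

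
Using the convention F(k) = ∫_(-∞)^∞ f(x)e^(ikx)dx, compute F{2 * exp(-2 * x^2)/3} sqrt(2) * sqrt(pi) * exp(-k^2/8)/3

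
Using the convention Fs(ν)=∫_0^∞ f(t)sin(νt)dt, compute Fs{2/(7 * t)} pi/7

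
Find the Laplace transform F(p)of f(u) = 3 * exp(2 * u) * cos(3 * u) 3 * (p - 2)/((p - 2)^2 + 9)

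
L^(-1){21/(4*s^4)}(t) 7*t^3/8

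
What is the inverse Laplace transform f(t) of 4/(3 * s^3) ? 2 * t^2/3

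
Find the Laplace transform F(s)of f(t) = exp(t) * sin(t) 1/((s - 1)^2 + 1)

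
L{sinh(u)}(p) 1/(p^2 - 1)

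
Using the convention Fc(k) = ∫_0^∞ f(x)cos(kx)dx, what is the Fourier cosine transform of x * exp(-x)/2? (1 - k^2)/(2 * (k^2 + 1)^2)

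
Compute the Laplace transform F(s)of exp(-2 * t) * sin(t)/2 1/(2 * ((s + 2)^2 + 1))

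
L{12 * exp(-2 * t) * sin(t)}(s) 12/((s + 2)^2 + 1)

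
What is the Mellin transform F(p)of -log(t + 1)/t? pi*csc(pi*p)/(p - 1)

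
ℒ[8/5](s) 8/(5 * s)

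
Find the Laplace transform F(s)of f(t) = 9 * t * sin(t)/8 9 * s/(4 * (s^2 + 1)^2)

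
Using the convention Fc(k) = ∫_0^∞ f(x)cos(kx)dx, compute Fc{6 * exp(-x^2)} 3 * sqrt(pi) * exp(-k^2/4)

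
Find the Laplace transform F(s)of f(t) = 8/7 8/(7*s)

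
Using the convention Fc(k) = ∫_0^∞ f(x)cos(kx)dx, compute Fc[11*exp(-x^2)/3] 11*sqrt(pi)*exp(-k^2/4)/6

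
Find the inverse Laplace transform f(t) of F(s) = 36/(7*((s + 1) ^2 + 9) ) 12*exp(-t)*sin(3*t) /7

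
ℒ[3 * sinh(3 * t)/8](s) 9/(8 * (s^2 - 9))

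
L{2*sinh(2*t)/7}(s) 4/(7*(s^2 - 4))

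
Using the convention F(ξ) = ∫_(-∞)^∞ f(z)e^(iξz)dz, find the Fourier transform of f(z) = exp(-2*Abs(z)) 4/(ξ^2+4)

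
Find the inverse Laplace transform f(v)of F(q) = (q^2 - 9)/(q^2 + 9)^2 v*cos(3*v)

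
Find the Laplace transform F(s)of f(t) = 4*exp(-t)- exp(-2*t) 4/(s + 1) - 1/(s + 2)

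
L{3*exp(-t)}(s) 3/(s + 1)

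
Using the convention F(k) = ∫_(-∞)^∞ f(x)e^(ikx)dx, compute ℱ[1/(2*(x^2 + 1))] pi*exp(-Abs(k))/2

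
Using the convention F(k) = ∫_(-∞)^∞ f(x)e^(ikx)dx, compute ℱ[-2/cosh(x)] -2*pi/cosh(pi*k/2)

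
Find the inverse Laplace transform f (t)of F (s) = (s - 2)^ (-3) t^2 * exp (2 * t)/2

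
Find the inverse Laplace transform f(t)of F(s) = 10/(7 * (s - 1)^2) 10 * t * exp(t)/7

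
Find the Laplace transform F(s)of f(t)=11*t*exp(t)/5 11/(5*(s - 1)^2)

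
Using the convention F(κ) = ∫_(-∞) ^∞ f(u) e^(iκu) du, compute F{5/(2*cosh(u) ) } 5*pi/(2*cosh(pi*κ/2) ) 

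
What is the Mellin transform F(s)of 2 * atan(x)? -pi * sec(pi * s/2)/s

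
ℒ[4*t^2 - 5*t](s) 8/s^3 - 5/s^2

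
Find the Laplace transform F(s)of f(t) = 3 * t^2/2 3/s^3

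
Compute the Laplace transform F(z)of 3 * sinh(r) 3/(z^2 - 1)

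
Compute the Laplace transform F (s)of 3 3/s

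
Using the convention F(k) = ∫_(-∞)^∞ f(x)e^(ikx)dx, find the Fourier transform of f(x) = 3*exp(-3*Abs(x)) 18/(k^2 + 9)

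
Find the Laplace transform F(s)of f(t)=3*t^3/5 18/(5*s^4)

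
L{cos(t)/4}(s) s/(4*(s^2+1))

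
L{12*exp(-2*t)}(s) 12/(s+2)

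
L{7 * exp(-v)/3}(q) 7/(3 * (q + 1))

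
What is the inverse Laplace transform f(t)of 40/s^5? 5*t^4/3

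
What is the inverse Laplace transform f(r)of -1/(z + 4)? -exp(-4 * r)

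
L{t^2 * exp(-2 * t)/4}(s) 1/(2 * (s+2)^3)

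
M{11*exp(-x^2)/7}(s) 11*gamma(s/2)/14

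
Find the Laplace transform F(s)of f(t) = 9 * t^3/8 27/(4 * s^4)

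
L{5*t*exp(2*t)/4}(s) 5/(4*(s - 2)^2)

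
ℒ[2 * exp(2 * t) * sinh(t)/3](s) 2/(3 * ((s - 2)^2 - 1))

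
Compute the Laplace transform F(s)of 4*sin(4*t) 16/(s^2+16)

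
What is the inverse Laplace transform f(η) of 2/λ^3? η^2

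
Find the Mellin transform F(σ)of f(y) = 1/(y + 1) pi*csc(pi*σ)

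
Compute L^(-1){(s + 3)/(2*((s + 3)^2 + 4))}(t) exp(-3*t)*cos(2*t)/2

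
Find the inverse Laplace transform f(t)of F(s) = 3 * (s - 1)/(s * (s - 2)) 3 * exp(t) * cosh(t)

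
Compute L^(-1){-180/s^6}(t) -3*t^5/2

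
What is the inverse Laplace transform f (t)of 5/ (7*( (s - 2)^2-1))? 5*exp (2*t)*sinh (t)/7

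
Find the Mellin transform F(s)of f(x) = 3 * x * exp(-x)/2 3 * gamma(s + 1)/2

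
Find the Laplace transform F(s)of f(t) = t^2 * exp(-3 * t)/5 2/(5 * (s + 3)^3)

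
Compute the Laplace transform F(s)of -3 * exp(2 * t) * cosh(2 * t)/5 3 * (2 - s)/(5 * s * (s - 4))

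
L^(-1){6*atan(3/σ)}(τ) 6*sin(3*τ)/τ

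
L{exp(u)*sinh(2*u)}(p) 2/((p - 1)^2 - 4)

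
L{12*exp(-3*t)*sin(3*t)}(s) 36/((s+3)^2+9)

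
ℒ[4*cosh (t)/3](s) 4*s/ (3*(s^2 - 1))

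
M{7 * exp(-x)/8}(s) 7 * gamma(s)/8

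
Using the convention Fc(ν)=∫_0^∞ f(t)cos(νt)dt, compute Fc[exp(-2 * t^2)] sqrt(2) * sqrt(pi) * exp(-ν^2/8)/4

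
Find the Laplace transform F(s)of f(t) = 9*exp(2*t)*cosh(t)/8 9*(s - 2)/(8*((s - 2)^2-1))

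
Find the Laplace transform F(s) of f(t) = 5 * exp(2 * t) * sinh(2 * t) 10/(s * (s - 4) ) 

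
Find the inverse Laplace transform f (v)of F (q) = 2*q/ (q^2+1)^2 v*sin (v)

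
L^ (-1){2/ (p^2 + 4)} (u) sin (2 * u)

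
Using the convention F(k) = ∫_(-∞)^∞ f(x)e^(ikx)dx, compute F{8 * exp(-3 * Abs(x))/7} 48/(7 * (k^2 + 9))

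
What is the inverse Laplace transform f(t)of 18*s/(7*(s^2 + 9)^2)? 3*t*sin(3*t)/7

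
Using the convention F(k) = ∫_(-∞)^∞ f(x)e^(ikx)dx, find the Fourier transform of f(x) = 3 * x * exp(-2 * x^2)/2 3 * sqrt(2) * I * sqrt(pi) * k * exp(-k^2/8)/16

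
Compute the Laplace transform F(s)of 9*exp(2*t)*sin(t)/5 9/(5*((s - 2)^2 + 1))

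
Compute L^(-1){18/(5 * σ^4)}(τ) 3 * τ^3/5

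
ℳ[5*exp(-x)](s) 5*gamma(s)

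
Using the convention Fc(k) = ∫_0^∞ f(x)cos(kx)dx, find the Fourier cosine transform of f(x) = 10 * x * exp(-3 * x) 10 * (9 - k^2)/(k^2+9)^2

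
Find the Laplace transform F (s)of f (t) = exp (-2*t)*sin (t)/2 1/ (2*( (s+2)^2+1))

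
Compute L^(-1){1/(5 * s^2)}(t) t/5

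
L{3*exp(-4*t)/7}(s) 3/(7*(s + 4))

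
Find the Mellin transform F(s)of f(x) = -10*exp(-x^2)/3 -5*gamma(s/2)/3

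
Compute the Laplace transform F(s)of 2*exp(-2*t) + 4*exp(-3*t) 2/(s + 2) + 4/(s + 3)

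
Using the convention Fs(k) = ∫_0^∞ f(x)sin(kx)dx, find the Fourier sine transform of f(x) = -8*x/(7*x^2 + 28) -4*pi*exp(-2*k)/7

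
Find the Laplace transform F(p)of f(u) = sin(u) 1/(p^2 + 1)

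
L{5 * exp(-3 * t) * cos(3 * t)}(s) 5 * (s+3)/((s+3)^2+9)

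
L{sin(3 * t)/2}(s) 3/(2 * (s^2 + 9))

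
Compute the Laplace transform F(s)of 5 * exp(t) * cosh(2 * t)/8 5 * (s - 1)/(8 * ((s - 1)^2 - 4))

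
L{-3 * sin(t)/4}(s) -3/(4 * s^2+4)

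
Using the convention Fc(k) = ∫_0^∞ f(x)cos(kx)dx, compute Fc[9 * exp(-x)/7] 9/(7 * (k^2 + 1))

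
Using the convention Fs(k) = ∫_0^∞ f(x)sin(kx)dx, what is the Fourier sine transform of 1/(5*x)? pi/10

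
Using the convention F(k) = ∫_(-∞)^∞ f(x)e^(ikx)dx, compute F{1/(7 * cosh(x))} pi/(7 * cosh(pi * k/2))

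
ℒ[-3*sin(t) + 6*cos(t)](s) 6*s/(s^2 + 1)-3/(s^2 + 1)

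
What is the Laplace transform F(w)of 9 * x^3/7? 54/(7 * w^4)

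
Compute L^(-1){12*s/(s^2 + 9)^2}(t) 2*t*sin(3*t)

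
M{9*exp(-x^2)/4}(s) 9*gamma(s/2)/8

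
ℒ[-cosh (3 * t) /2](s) -s/ (2 * s^2 - 18) 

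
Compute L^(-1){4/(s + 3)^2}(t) 4*t*exp(-3*t)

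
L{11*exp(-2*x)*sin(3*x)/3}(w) 11/((w + 2)^2 + 9)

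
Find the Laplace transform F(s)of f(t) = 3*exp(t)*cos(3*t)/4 3*(s - 1)/(4*((s - 1)^2 + 9))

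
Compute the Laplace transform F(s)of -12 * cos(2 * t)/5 -12 * s/(5 * s^2 + 20)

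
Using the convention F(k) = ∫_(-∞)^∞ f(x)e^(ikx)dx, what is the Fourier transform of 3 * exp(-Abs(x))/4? 3/(2 * (k^2+1))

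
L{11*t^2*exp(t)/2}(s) 11/(s - 1)^3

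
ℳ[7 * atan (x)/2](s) -7 * pi * sec (pi * s/2)/ (4 * s)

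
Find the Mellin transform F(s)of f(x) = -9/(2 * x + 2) -9 * pi * csc(pi * s)/2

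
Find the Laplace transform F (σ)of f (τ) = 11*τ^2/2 11/σ^3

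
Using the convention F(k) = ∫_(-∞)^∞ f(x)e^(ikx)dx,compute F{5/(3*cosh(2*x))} 5*pi/(6*cosh(pi*k/4))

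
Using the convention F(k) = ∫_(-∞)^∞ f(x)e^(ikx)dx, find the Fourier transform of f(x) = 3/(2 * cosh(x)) 3 * pi/(2 * cosh(pi * k/2))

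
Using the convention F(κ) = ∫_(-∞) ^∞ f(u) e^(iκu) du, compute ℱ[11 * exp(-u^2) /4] 11 * sqrt(pi) * exp(-κ^2/4) /4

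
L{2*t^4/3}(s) 16/s^5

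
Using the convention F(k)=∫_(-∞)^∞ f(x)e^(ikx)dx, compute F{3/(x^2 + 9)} pi*exp(-3*Abs(k))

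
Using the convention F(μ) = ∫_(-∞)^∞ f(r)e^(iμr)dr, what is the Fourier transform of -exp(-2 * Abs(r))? -4/(μ^2 + 4)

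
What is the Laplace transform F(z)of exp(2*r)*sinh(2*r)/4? 1/(2*z*(z - 4))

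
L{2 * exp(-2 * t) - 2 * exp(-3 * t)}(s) 2/(s + 2) - 2/(s + 3)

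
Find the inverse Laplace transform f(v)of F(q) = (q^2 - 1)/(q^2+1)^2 v*cos(v)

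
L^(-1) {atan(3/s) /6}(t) sin(3*t) /(6*t) 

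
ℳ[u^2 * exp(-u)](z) gamma(z + 2)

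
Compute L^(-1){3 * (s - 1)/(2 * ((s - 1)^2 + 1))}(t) 3 * exp(t) * cos(t)/2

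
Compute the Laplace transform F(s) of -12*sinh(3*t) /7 -36/(7*s^2 - 63) 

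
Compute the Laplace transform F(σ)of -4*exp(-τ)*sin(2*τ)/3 -8/(3*(σ + 1)^2 + 12)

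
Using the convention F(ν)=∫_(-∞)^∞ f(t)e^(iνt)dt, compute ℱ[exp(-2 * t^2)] sqrt(2) * sqrt(pi) * exp(-ν^2/8)/2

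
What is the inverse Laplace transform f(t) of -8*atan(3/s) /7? -8*sin(3*t) /(7*t) 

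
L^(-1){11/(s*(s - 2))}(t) 11*exp(t)*sinh(t)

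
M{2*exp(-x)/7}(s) 2*gamma(s)/7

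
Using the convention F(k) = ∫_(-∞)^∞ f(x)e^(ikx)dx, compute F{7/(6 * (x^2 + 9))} 7 * pi * exp(-3 * Abs(k))/18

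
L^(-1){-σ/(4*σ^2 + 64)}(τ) -cos(4*τ)/4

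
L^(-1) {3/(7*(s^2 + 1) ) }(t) 3*sin(t) /7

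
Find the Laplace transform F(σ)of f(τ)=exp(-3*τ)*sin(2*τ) 2/((σ + 3)^2 + 4)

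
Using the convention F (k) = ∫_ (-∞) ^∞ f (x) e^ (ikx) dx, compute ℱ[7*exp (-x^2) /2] 7*sqrt (pi)*exp (-k^2/4) /2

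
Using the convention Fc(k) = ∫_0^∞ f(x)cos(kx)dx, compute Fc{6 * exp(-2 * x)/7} 12/(7 * (k^2 + 4))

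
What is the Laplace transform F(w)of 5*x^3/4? 15/(2*w^4)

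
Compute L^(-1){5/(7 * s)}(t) 5/7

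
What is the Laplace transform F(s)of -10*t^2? -20/s^3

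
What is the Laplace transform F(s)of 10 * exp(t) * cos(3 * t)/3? 10 * (s - 1)/(3 * ((s - 1)^2 + 9))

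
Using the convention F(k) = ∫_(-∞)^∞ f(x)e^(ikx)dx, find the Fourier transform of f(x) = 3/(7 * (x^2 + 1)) 3 * pi * exp(-Abs(k))/7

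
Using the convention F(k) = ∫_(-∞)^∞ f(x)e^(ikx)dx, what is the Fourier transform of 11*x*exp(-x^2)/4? 11*I*sqrt(pi)*k*exp(-k^2/4)/8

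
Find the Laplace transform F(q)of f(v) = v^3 6/q^4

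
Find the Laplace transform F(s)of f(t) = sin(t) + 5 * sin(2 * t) 1/(s^2 + 1) + 10/(s^2 + 4)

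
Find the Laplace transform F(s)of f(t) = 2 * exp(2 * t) 2/(s - 2)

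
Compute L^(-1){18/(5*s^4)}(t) 3*t^3/5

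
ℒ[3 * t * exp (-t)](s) 3/ (s + 1)^2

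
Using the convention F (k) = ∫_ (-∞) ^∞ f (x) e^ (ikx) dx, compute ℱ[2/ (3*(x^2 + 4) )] pi*exp (-2*Abs (k) ) /3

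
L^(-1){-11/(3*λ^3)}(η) -11*η^2/6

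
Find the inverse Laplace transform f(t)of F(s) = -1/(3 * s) -1/3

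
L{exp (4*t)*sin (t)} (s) 1/ ( (s - 4)^2 + 1)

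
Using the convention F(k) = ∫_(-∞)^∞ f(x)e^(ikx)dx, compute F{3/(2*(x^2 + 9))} pi*exp(-3*Abs(k))/2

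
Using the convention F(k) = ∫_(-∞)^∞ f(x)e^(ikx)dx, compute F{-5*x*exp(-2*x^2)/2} -5*sqrt(2)*I*sqrt(pi)*k*exp(-k^2/8)/16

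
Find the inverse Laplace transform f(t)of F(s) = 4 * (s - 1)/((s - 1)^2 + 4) 4 * exp(t) * cos(2 * t)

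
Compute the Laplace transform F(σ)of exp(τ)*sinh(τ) 1/(σ*(σ - 2))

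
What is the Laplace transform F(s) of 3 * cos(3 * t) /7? 3 * s/(7 * (s^2 + 9) ) 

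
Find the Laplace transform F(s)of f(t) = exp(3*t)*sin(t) 1/((s - 3)^2 + 1)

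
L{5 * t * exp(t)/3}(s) 5/(3 * (s - 1)^2)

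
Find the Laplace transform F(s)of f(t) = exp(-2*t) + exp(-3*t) 1/(s + 3) + 1/(s + 2)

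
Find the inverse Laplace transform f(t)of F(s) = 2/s 2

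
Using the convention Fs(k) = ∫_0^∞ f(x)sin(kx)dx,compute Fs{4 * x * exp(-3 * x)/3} 8 * k/(k^2 + 9)^2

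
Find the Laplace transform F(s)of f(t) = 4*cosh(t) 4*s/(s^2 - 1)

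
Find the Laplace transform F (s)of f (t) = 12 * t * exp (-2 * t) 12/ (s + 2)^2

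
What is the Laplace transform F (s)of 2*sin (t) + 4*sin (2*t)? 8/ (s^2 + 4) + 2/ (s^2 + 1)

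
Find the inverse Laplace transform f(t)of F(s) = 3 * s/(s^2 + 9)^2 t * sin(3 * t)/2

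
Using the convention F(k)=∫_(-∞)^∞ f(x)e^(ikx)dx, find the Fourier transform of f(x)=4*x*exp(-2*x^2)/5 sqrt(2)*I*sqrt(pi)*k*exp(-k^2/8)/10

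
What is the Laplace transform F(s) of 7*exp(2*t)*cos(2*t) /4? 7*(s - 2) /(4*((s - 2) ^2 + 4) ) 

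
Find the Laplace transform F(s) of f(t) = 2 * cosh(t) 2 * s/(s^2 - 1) 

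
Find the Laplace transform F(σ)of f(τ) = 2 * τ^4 48/σ^5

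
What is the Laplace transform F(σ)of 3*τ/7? 3/(7*σ^2)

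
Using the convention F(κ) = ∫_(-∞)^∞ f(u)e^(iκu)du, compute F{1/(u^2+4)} pi*exp(-2*Abs(κ))/2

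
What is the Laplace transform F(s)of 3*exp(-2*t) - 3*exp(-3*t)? 3/(s + 2) - 3/(s + 3)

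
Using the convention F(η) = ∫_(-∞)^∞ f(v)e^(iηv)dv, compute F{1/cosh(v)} pi/cosh(pi*η/2)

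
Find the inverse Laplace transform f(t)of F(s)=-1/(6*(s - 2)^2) -t*exp(2*t)/6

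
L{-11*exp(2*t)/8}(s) -11/(8*s - 16)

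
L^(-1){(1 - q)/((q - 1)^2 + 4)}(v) -exp(v)*cos(2*v)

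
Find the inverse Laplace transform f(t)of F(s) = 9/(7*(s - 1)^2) 9*t*exp(t)/7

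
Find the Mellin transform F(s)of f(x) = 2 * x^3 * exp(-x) 2 * gamma(s+3)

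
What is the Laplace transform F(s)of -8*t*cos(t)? 8*(1 - s^2)/(s^2+1)^2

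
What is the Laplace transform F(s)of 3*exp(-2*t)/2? 3/(2*(s + 2))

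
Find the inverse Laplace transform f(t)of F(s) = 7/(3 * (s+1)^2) 7 * t * exp(-t)/3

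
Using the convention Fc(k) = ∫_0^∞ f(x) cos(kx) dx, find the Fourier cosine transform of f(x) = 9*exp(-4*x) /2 18/(k^2+16) 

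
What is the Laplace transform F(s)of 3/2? 3/(2*s)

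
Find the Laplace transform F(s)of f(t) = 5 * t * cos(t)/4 5 * (s^2 - 1)/(4 * (s^2 + 1)^2)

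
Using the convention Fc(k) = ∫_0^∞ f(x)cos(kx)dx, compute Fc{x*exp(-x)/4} (1 - k^2)/(4*(k^2 + 1)^2)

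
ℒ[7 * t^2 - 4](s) 14/s^3 - 4/s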